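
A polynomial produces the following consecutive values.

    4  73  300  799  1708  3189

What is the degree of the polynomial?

First differences: 69, 227, 499, 909, 1481
Second differences: 158, 272, 410, 572
Third differences: 114, 138, 162
Fourth differences: 24, 24
The fourth differences are constant, so the polynomial has degree 4.

4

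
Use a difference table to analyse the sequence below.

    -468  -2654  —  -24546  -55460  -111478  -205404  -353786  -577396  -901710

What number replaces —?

-9196

Using the last 7 terms:
-30914  -56018  -93926  -148382  -223610  -324314
-25104  -37908  -54456  -75228  -100704
-12804  -16548  -20772  -25476
-3744  -4224  -4704
-480  -480
Constant fifth difference = -480.
Extend backward: -3744 + 480 = -3264;  -12804 + 3264 = -9540;  -25104 + 9540 = -15564;  -30914 + 15564 = -15350;  -24546 + 15350 = -9196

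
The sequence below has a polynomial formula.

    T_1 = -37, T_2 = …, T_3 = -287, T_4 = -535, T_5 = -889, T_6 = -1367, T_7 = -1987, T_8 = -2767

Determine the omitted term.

-127

Using the last 6 terms:
First differences: -248, -354, -478, -620, -780
Second differences: -106, -124, -142, -160
Third differences: -18, -18, -18
Constant third difference = -18.
Extend backward: -106 + 18 = -88;  -248 + 88 = -160;  -287 + 160 = -127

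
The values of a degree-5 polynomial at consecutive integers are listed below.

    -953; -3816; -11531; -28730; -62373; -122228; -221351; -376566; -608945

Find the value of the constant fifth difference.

-480

Δ: -2863, -7715, -17199, -33643, -59855, -99123, -155215, -232379
Δ²: -4852, -9484, -16444, -26212, -39268, -56092, -77164
Δ³: -4632, -6960, -9768, -13056, -16824, -21072
Δ⁴: -2328, -2808, -3288, -3768, -4248
Δ⁵: -480, -480, -480, -480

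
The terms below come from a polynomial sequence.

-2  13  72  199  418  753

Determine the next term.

1228

Δ: 15 , 59 , 127 , 219 , 335
Δ²: 44 , 68 , 92 , 116
Δ³: 24 , 24 , 24
The third differences are constant (24).
116 + 24 = 140;  335 + 140 = 475;  753 + 475 = 1228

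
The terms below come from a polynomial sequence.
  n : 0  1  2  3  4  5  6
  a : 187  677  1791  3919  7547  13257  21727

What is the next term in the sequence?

33731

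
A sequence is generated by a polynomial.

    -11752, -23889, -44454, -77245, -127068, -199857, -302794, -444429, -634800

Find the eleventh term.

Δ: -12137 , -20565 , -32791 , -49823 , -72789 , -102937 , -141635 , -190371
Δ²: -8428 , -12226 , -17032 , -22966 , -30148 , -38698 , -48736
Δ³: -3798 , -4806 , -5934 , -7182 , -8550 , -10038
Δ⁴: -1008 , -1128 , -1248 , -1368 , -1488
Δ⁵: -120 , -120 , -120 , -120
Constant fifth difference = -120, so extend:
-1488 − 120 = -1608;  -10038 − 1608 = -11646;  -48736 − 11646 = -60382;  -190371 − 60382 = -250753;  -634800 − 250753 = -885553
-1608 − 120 = -1728;  -11646 − 1728 = -13374;  -60382 − 13374 = -73756;  -250753 − 73756 = -324509;  -885553 − 324509 = -1210062

-1210062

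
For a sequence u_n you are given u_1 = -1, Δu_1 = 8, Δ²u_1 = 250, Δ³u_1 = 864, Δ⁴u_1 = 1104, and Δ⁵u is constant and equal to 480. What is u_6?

17179

Build the table forward from the leading diagonal:
Δ⁵: 480  480  480  480  480  480
Δ⁴: 1104  1584  2064  2544  3024  3504
Δ³: 864  1968  3552  5616  8160  11184
Δ²: 250  1114  3082  6634  12250  20410
Δ: 8  258  1372  4454  11088  23338
u: -1  7  265  1637  6091  17179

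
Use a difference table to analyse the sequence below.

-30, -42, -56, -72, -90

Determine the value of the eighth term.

-156

D1: -12, -14, -16, -18
D2: -2, -2, -2
Constant second difference = -2, so extend:
-18 − 2 = -20;  -90 − 20 = -110
-20 − 2 = -22;  -110 − 22 = -132
-22 − 2 = -24;  -132 − 24 = -156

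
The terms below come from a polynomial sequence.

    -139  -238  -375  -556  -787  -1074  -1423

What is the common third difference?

Δ: -99, -137, -181, -231, -287, -349
Δ²: -38, -44, -50, -56, -62
Δ³: -6, -6, -6, -6

-6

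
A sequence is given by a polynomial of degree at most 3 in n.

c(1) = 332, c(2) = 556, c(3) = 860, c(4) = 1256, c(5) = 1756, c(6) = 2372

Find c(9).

D1: 224, 304, 396, 500, 616
D2: 80, 92, 104, 116
D3: 12, 12, 12
Third differences constant at 12.
116 + 12 = 128;  616 + 128 = 744;  2372 + 744 = 3116
128 + 12 = 140;  744 + 140 = 884;  3116 + 884 = 4000
140 + 12 = 152;  884 + 152 = 1036;  4000 + 1036 = 5036

5036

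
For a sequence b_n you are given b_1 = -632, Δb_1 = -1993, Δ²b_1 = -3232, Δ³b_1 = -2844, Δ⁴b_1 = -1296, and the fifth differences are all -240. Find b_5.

Build the table forward from the leading diagonal:
Δ⁵: -240, -240, -240, -240, -240
Δ⁴: -1296, -1536, -1776, -2016, -2256
Δ³: -2844, -4140, -5676, -7452, -9468
Δ²: -3232, -6076, -10216, -15892, -23344
Δ: -1993, -5225, -11301, -21517, -37409
b: -632, -2625, -7850, -19151, -40668

-40668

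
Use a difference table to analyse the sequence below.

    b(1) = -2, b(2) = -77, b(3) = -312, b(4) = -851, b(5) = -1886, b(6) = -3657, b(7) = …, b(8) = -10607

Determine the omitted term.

-6452

Using the first 6 terms:
Δ: -75  -235  -539  -1035  -1771
Δ²: -160  -304  -496  -736
Δ³: -144  -192  -240
Δ⁴: -48  -48
Constant fourth difference = -48.
Extend forward: -240 − 48 = -288;  -736 − 288 = -1024;  -1771 − 1024 = -2795;  -3657 − 2795 = -6452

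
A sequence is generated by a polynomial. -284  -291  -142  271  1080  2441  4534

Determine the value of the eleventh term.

24666

-7  149  413  809  1361  2093
156  264  396  552  732
108  132  156  180
24  24  24
Fourth differences constant at 24.
180 + 24 = 204;  732 + 204 = 936;  2093 + 936 = 3029;  4534 + 3029 = 7563
204 + 24 = 228;  936 + 228 = 1164;  3029 + 1164 = 4193;  7563 + 4193 = 11756
228 + 24 = 252;  1164 + 252 = 1416;  4193 + 1416 = 5609;  11756 + 5609 = 17365
252 + 24 = 276;  1416 + 276 = 1692;  5609 + 1692 = 7301;  17365 + 7301 = 24666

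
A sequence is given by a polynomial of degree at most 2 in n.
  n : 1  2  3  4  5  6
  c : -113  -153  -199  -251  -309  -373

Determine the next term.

-443

-40 , -46 , -52 , -58 , -64
-6 , -6 , -6 , -6
Constant second difference = -6, so extend:
-64 − 6 = -70;  -373 − 70 = -443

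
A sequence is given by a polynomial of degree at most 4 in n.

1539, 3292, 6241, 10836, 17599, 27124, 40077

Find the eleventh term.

First differences: 1753, 2949, 4595, 6763, 9525, 12953
Second differences: 1196, 1646, 2168, 2762, 3428
Third differences: 450, 522, 594, 666
Fourth differences: 72, 72, 72
Constant fourth difference = 72, so extend:
666 + 72 = 738;  3428 + 738 = 4166;  12953 + 4166 = 17119;  40077 + 17119 = 57196
738 + 72 = 810;  4166 + 810 = 4976;  17119 + 4976 = 22095;  57196 + 22095 = 79291
810 + 72 = 882;  4976 + 882 = 5858;  22095 + 5858 = 27953;  79291 + 27953 = 107244
882 + 72 = 954;  5858 + 954 = 6812;  27953 + 6812 = 34765;  107244 + 34765 = 142009

142009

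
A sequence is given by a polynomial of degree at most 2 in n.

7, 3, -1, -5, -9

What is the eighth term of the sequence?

-21

First differences: -4 , -4 , -4 , -4
First differences constant at -4.
-9 − 4 = -13
-13 − 4 = -17
-17 − 4 = -21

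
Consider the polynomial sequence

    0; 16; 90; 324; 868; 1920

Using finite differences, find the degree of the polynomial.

4

16, 74, 234, 544, 1052
58, 160, 310, 508
102, 150, 198
48, 48
The fourth differences are constant, so the polynomial has degree 4.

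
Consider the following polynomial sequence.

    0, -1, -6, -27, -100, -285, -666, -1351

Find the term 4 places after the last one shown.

-10131

D1: -1, -5, -21, -73, -185, -381, -685
D2: -4, -16, -52, -112, -196, -304
D3: -12, -36, -60, -84, -108
D4: -24, -24, -24, -24
Constant fourth difference = -24, so extend:
-108 − 24 = -132;  -304 − 132 = -436;  -685 − 436 = -1121;  -1351 − 1121 = -2472
-132 − 24 = -156;  -436 − 156 = -592;  -1121 − 592 = -1713;  -2472 − 1713 = -4185
-156 − 24 = -180;  -592 − 180 = -772;  -1713 − 772 = -2485;  -4185 − 2485 = -6670
-180 − 24 = -204;  -772 − 204 = -976;  -2485 − 976 = -3461;  -6670 − 3461 = -10131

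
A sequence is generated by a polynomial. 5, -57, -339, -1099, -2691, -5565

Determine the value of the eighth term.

-17439

-62, -282, -760, -1592, -2874
-220, -478, -832, -1282
-258, -354, -450
-96, -96
Fourth differences constant at -96.
-450 − 96 = -546;  -1282 − 546 = -1828;  -2874 − 1828 = -4702;  -5565 − 4702 = -10267
-546 − 96 = -642;  -1828 − 642 = -2470;  -4702 − 2470 = -7172;  -10267 − 7172 = -17439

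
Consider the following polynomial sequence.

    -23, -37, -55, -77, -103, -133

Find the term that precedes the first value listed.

Δ: -14  -18  -22  -26  -30
Δ²: -4  -4  -4  -4
The second differences are constant at -4.
Work back: -14 + 4 = -10;  -23 + 10 = -13

-13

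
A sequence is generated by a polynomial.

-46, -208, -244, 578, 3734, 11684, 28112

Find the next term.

First differences: -162, -36, 822, 3156, 7950, 16428
Second differences: 126, 858, 2334, 4794, 8478
Third differences: 732, 1476, 2460, 3684
Fourth differences: 744, 984, 1224
Fifth differences: 240, 240
Constant fifth difference = 240, so extend:
1224 + 240 = 1464;  3684 + 1464 = 5148;  8478 + 5148 = 13626;  16428 + 13626 = 30054;  28112 + 30054 = 58166

58166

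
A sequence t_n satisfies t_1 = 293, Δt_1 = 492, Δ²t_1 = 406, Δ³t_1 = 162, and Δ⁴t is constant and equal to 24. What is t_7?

Build the table forward from the leading diagonal:
D4: 24, 24, 24, 24, 24, 24, 24
D3: 162, 186, 210, 234, 258, 282, 306
D2: 406, 568, 754, 964, 1198, 1456, 1738
D1: 492, 898, 1466, 2220, 3184, 4382, 5838
t: 293, 785, 1683, 3149, 5369, 8553, 12935

12935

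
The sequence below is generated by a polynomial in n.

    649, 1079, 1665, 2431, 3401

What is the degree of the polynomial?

3

430, 586, 766, 970
156, 180, 204
24, 24
The third differences are constant, so the polynomial has degree 3.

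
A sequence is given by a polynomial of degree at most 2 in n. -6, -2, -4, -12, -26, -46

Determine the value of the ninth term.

First differences: 4, -2, -8, -14, -20
Second differences: -6, -6, -6, -6
The second differences are constant (-6).
-20 − 6 = -26;  -46 − 26 = -72
-26 − 6 = -32;  -72 − 32 = -104
-32 − 6 = -38;  -104 − 38 = -142

-142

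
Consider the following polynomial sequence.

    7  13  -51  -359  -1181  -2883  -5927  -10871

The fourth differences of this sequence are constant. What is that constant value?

-96

D1: 6, -64, -308, -822, -1702, -3044, -4944
D2: -70, -244, -514, -880, -1342, -1900
D3: -174, -270, -366, -462, -558
D4: -96, -96, -96, -96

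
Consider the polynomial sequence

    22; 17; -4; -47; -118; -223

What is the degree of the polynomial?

3

-5, -21, -43, -71, -105
-16, -22, -28, -34
-6, -6, -6
The third differences are constant, so the polynomial has degree 3.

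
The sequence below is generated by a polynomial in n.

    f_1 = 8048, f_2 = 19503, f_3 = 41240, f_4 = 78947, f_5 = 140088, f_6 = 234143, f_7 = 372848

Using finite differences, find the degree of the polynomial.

5

11455, 21737, 37707, 61141, 94055, 138705
10282, 15970, 23434, 32914, 44650
5688, 7464, 9480, 11736
1776, 2016, 2256
240, 240
The fifth differences are constant, so the polynomial has degree 5.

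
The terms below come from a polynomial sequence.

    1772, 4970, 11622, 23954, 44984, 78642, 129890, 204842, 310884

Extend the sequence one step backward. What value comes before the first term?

D1: 3198  6652  12332  21030  33658  51248  74952  106042
D2: 3454  5680  8698  12628  17590  23704  31090
D3: 2226  3018  3930  4962  6114  7386
D4: 792  912  1032  1152  1272
D5: 120  120  120  120
The fifth differences are constant at 120.
Work back: 792 − 120 = 672;  2226 − 672 = 1554;  3454 − 1554 = 1900;  3198 − 1900 = 1298;  1772 − 1298 = 474

474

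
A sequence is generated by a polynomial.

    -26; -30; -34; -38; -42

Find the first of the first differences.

-4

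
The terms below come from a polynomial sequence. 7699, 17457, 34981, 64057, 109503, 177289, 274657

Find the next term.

410241

D1: 9758 , 17524 , 29076 , 45446 , 67786 , 97368
D2: 7766 , 11552 , 16370 , 22340 , 29582
D3: 3786 , 4818 , 5970 , 7242
D4: 1032 , 1152 , 1272
D5: 120 , 120
Constant fifth difference = 120, so extend:
1272 + 120 = 1392;  7242 + 1392 = 8634;  29582 + 8634 = 38216;  97368 + 38216 = 135584;  274657 + 135584 = 410241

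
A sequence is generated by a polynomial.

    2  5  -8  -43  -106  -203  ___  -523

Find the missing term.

Using the first 6 terms:
Δ: 3  -13  -35  -63  -97
Δ²: -16  -22  -28  -34
Δ³: -6  -6  -6
Constant third difference = -6.
Extend forward: -34 − 6 = -40;  -97 − 40 = -137;  -203 − 137 = -340

-340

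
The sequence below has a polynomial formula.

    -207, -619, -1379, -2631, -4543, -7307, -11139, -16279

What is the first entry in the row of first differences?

-412

First differences: -412, -760, -1252, -1912, -2764, -3832, -5140
Second differences: -348, -492, -660, -852, -1068, -1308
Third differences: -144, -168, -192, -216, -240
Fourth differences: -24, -24, -24, -24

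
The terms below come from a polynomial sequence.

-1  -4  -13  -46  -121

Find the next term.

D1: -3, -9, -33, -75
D2: -6, -24, -42
D3: -18, -18
The third differences are constant (-18).
-42 − 18 = -60;  -75 − 60 = -135;  -121 − 135 = -256

-256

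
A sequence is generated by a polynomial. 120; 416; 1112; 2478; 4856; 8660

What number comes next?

Δ: 296 , 696 , 1366 , 2378 , 3804
Δ²: 400 , 670 , 1012 , 1426
Δ³: 270 , 342 , 414
Δ⁴: 72 , 72
The fourth differences are constant (72).
414 + 72 = 486;  1426 + 486 = 1912;  3804 + 1912 = 5716;  8660 + 5716 = 14376

14376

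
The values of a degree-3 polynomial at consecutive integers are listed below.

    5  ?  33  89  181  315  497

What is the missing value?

Using the last 5 terms:
First differences: 56, 92, 134, 182
Second differences: 36, 42, 48
Third differences: 6, 6
Constant third difference = 6.
Extend backward: 36 − 6 = 30;  56 − 30 = 26;  33 − 26 = 7

7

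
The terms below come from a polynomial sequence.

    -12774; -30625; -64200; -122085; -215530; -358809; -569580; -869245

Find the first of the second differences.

-15724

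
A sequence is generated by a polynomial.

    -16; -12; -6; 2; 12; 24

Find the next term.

38

Δ: 4, 6, 8, 10, 12
Δ²: 2, 2, 2, 2
Second differences constant at 2.
12 + 2 = 14;  24 + 14 = 38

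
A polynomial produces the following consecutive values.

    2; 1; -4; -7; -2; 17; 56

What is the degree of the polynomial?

3

-1, -5, -3, 5, 19, 39
-4, 2, 8, 14, 20
6, 6, 6, 6
The third differences are constant, so the polynomial has degree 3.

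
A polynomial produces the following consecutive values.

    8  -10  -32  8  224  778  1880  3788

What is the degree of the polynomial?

D1: -18, -22, 40, 216, 554, 1102, 1908
D2: -4, 62, 176, 338, 548, 806
D3: 66, 114, 162, 210, 258
D4: 48, 48, 48, 48
The fourth differences are constant, so the polynomial has degree 4.

4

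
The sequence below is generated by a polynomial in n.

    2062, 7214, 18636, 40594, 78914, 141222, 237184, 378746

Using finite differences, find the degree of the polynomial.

5

Δ: 5152, 11422, 21958, 38320, 62308, 95962, 141562
Δ²: 6270, 10536, 16362, 23988, 33654, 45600
Δ³: 4266, 5826, 7626, 9666, 11946
Δ⁴: 1560, 1800, 2040, 2280
Δ⁵: 240, 240, 240
The fifth differences are constant, so the polynomial has degree 5.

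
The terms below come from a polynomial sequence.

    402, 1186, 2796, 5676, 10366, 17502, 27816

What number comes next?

42136

First differences: 784, 1610, 2880, 4690, 7136, 10314
Second differences: 826, 1270, 1810, 2446, 3178
Third differences: 444, 540, 636, 732
Fourth differences: 96, 96, 96
The fourth differences are constant (96).
732 + 96 = 828;  3178 + 828 = 4006;  10314 + 4006 = 14320;  27816 + 14320 = 42136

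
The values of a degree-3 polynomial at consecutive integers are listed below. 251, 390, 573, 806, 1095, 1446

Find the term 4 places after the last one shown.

3590

D1: 139 , 183 , 233 , 289 , 351
D2: 44 , 50 , 56 , 62
D3: 6 , 6 , 6
Constant third difference = 6, so extend:
62 + 6 = 68;  351 + 68 = 419;  1446 + 419 = 1865
68 + 6 = 74;  419 + 74 = 493;  1865 + 493 = 2358
74 + 6 = 80;  493 + 80 = 573;  2358 + 573 = 2931
80 + 6 = 86;  573 + 86 = 659;  2931 + 659 = 3590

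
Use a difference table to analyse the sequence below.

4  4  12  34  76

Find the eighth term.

382

D1: 0 , 8 , 22 , 42
D2: 8 , 14 , 20
D3: 6 , 6
Third differences constant at 6.
20 + 6 = 26;  42 + 26 = 68;  76 + 68 = 144
26 + 6 = 32;  68 + 32 = 100;  144 + 100 = 244
32 + 6 = 38;  100 + 38 = 138;  244 + 138 = 382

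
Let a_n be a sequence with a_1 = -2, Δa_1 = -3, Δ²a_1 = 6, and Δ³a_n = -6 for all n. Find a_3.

Build the table forward from the leading diagonal:
D3: -6, -6, -6
D2: 6, 0, -6
D1: -3, 3, 3
a: -2, -5, -2

-2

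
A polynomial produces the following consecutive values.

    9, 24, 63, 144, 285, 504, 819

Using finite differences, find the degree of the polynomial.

D1: 15, 39, 81, 141, 219, 315
D2: 24, 42, 60, 78, 96
D3: 18, 18, 18, 18
The third differences are constant, so the polynomial has degree 3.

3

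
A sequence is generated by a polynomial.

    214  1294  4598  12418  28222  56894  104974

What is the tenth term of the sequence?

Δ: 1080, 3304, 7820, 15804, 28672, 48080
Δ²: 2224, 4516, 7984, 12868, 19408
Δ³: 2292, 3468, 4884, 6540
Δ⁴: 1176, 1416, 1656
Δ⁵: 240, 240
The fifth differences are constant (240).
1656 + 240 = 1896;  6540 + 1896 = 8436;  19408 + 8436 = 27844;  48080 + 27844 = 75924;  104974 + 75924 = 180898
1896 + 240 = 2136;  8436 + 2136 = 10572;  27844 + 10572 = 38416;  75924 + 38416 = 114340;  180898 + 114340 = 295238
2136 + 240 = 2376;  10572 + 2376 = 12948;  38416 + 12948 = 51364;  114340 + 51364 = 165704;  295238 + 165704 = 460942

460942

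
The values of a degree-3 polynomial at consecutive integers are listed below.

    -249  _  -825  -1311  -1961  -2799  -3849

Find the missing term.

-479

Using the last 5 terms:
D1: -486  -650  -838  -1050
D2: -164  -188  -212
D3: -24  -24
Constant third difference = -24.
Extend backward: -164 + 24 = -140;  -486 + 140 = -346;  -825 + 346 = -479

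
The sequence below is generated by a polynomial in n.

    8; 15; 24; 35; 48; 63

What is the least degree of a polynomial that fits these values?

Δ: 7, 9, 11, 13, 15
Δ²: 2, 2, 2, 2
The second differences are constant, so the polynomial has degree 2.

2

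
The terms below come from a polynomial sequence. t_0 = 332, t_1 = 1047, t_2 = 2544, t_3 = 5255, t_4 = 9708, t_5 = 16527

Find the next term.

First differences: 715, 1497, 2711, 4453, 6819
Second differences: 782, 1214, 1742, 2366
Third differences: 432, 528, 624
Fourth differences: 96, 96
Fourth differences constant at 96.
624 + 96 = 720;  2366 + 720 = 3086;  6819 + 3086 = 9905;  16527 + 9905 = 26432

26432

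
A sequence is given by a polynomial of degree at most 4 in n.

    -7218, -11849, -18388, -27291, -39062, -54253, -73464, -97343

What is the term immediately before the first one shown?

-4087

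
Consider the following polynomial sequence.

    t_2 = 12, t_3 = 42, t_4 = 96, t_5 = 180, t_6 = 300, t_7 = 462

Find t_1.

D1: 30, 54, 84, 120, 162
D2: 24, 30, 36, 42
D3: 6, 6, 6
The third differences are constant at 6.
Work back: 24 − 6 = 18;  30 − 18 = 12;  12 − 12 = 0

0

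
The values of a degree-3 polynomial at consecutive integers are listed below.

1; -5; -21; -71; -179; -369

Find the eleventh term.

-3389

Δ: -6 , -16 , -50 , -108 , -190
Δ²: -10 , -34 , -58 , -82
Δ³: -24 , -24 , -24
The third differences are constant (-24).
-82 − 24 = -106;  -190 − 106 = -296;  -369 − 296 = -665
-106 − 24 = -130;  -296 − 130 = -426;  -665 − 426 = -1091
-130 − 24 = -154;  -426 − 154 = -580;  -1091 − 580 = -1671
-154 − 24 = -178;  -580 − 178 = -758;  -1671 − 758 = -2429
-178 − 24 = -202;  -758 − 202 = -960;  -2429 − 960 = -3389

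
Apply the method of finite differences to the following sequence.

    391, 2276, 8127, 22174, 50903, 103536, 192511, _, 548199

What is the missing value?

333962

Using the first 7 terms:
D1: 1885  5851  14047  28729  52633  88975
D2: 3966  8196  14682  23904  36342
D3: 4230  6486  9222  12438
D4: 2256  2736  3216
D5: 480  480
Constant fifth difference = 480.
Extend forward: 3216 + 480 = 3696;  12438 + 3696 = 16134;  36342 + 16134 = 52476;  88975 + 52476 = 141451;  192511 + 141451 = 333962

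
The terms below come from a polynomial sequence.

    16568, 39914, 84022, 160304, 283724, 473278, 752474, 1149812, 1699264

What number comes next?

Δ: 23346, 44108, 76282, 123420, 189554, 279196, 397338, 549452
Δ²: 20762, 32174, 47138, 66134, 89642, 118142, 152114
Δ³: 11412, 14964, 18996, 23508, 28500, 33972
Δ⁴: 3552, 4032, 4512, 4992, 5472
Δ⁵: 480, 480, 480, 480
Fifth differences constant at 480.
5472 + 480 = 5952;  33972 + 5952 = 39924;  152114 + 39924 = 192038;  549452 + 192038 = 741490;  1699264 + 741490 = 2440754

2440754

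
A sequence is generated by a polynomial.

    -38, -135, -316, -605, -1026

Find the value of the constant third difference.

Δ: -97, -181, -289, -421
Δ²: -84, -108, -132
Δ³: -24, -24

-24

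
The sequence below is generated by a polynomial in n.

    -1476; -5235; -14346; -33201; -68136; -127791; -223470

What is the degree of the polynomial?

5

Δ: -3759, -9111, -18855, -34935, -59655, -95679
Δ²: -5352, -9744, -16080, -24720, -36024
Δ³: -4392, -6336, -8640, -11304
Δ⁴: -1944, -2304, -2664
Δ⁵: -360, -360
The fifth differences are constant, so the polynomial has degree 5.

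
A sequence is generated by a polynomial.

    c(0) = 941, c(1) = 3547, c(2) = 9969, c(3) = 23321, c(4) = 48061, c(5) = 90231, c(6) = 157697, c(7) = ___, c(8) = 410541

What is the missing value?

Using the first 7 terms:
D1: 2606  6422  13352  24740  42170  67466
D2: 3816  6930  11388  17430  25296
D3: 3114  4458  6042  7866
D4: 1344  1584  1824
D5: 240  240
Constant fifth difference = 240.
Extend forward: 1824 + 240 = 2064;  7866 + 2064 = 9930;  25296 + 9930 = 35226;  67466 + 35226 = 102692;  157697 + 102692 = 260389

260389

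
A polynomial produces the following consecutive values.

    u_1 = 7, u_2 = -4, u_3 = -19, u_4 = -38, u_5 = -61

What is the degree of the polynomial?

D1: -11, -15, -19, -23
D2: -4, -4, -4
The second differences are constant, so the polynomial has degree 2.

2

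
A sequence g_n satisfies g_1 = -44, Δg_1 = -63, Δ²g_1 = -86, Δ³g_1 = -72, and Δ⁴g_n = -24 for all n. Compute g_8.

-5651

Build the table forward from the leading diagonal:
D4: -24  -24  -24  -24  -24  -24  -24  -24
D3: -72  -96  -120  -144  -168  -192  -216  -240
D2: -86  -158  -254  -374  -518  -686  -878  -1094
D1: -63  -149  -307  -561  -935  -1453  -2139  -3017
g: -44  -107  -256  -563  -1124  -2059  -3512  -5651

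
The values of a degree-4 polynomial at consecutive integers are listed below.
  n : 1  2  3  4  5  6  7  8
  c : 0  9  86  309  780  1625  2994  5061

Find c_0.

5

First differences: 9  77  223  471  845  1369  2067
Second differences: 68  146  248  374  524  698
Third differences: 78  102  126  150  174
Fourth differences: 24  24  24  24
The fourth differences are constant at 24.
Work back: 78 − 24 = 54;  68 − 54 = 14;  9 − 14 = -5;  0 + 5 = 5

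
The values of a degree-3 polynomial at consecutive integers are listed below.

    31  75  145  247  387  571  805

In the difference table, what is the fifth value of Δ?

D1: 44, 70, 102, 140, 184, 234
D2: 26, 32, 38, 44, 50
D3: 6, 6, 6, 6

184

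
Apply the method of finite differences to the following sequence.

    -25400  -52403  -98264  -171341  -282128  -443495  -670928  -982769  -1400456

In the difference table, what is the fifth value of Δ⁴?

-3096

First differences: -27003, -45861, -73077, -110787, -161367, -227433, -311841, -417687
Second differences: -18858, -27216, -37710, -50580, -66066, -84408, -105846
Third differences: -8358, -10494, -12870, -15486, -18342, -21438
Fourth differences: -2136, -2376, -2616, -2856, -3096
Fifth differences: -240, -240, -240, -240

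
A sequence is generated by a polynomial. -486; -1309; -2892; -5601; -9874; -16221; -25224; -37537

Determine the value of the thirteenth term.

Δ: -823, -1583, -2709, -4273, -6347, -9003, -12313
Δ²: -760, -1126, -1564, -2074, -2656, -3310
Δ³: -366, -438, -510, -582, -654
Δ⁴: -72, -72, -72, -72
The fourth differences are constant (-72).
-654 − 72 = -726;  -3310 − 726 = -4036;  -12313 − 4036 = -16349;  -37537 − 16349 = -53886
-726 − 72 = -798;  -4036 − 798 = -4834;  -16349 − 4834 = -21183;  -53886 − 21183 = -75069
-798 − 72 = -870;  -4834 − 870 = -5704;  -21183 − 5704 = -26887;  -75069 − 26887 = -101956
-870 − 72 = -942;  -5704 − 942 = -6646;  -26887 − 6646 = -33533;  -101956 − 33533 = -135489
-942 − 72 = -1014;  -6646 − 1014 = -7660;  -33533 − 7660 = -41193;  -135489 − 41193 = -176682

-176682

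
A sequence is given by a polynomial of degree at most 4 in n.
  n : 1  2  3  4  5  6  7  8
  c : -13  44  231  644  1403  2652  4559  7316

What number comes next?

57 , 187 , 413 , 759 , 1249 , 1907 , 2757
130 , 226 , 346 , 490 , 658 , 850
96 , 120 , 144 , 168 , 192
24 , 24 , 24 , 24
The fourth differences are constant (24).
192 + 24 = 216;  850 + 216 = 1066;  2757 + 1066 = 3823;  7316 + 3823 = 11139

11139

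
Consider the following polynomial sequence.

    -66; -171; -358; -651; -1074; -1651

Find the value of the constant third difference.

-24

First differences: -105, -187, -293, -423, -577
Second differences: -82, -106, -130, -154
Third differences: -24, -24, -24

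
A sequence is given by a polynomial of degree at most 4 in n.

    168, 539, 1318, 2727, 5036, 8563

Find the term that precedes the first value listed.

31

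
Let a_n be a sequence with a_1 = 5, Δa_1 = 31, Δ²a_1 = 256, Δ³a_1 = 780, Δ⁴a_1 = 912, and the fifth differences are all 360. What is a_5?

5697

Build the table forward from the leading diagonal:
D5: 360, 360, 360, 360, 360
D4: 912, 1272, 1632, 1992, 2352
D3: 780, 1692, 2964, 4596, 6588
D2: 256, 1036, 2728, 5692, 10288
D1: 31, 287, 1323, 4051, 9743
a: 5, 36, 323, 1646, 5697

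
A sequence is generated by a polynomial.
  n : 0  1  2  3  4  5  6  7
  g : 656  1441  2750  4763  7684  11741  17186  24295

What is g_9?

44729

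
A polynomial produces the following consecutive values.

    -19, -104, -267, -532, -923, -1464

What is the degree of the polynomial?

3

First differences: -85, -163, -265, -391, -541
Second differences: -78, -102, -126, -150
Third differences: -24, -24, -24
The third differences are constant, so the polynomial has degree 3.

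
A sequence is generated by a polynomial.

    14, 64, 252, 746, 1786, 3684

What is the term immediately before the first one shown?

Δ: 50  188  494  1040  1898
Δ²: 138  306  546  858
Δ³: 168  240  312
Δ⁴: 72  72
The fourth differences are constant at 72.
Work back: 168 − 72 = 96;  138 − 96 = 42;  50 − 42 = 8;  14 − 8 = 6

6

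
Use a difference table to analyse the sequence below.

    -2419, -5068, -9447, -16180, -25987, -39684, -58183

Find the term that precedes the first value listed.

-972

-2649  -4379  -6733  -9807  -13697  -18499
-1730  -2354  -3074  -3890  -4802
-624  -720  -816  -912
-96  -96  -96
The fourth differences are constant at -96.
Work back: -624 + 96 = -528;  -1730 + 528 = -1202;  -2649 + 1202 = -1447;  -2419 + 1447 = -972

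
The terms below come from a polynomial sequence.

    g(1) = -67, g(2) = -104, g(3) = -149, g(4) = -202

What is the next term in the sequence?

First differences: -37, -45, -53
Second differences: -8, -8
The second differences are constant (-8).
-53 − 8 = -61;  -202 − 61 = -263

-263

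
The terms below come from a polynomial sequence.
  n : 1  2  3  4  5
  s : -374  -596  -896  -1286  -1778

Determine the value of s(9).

-5006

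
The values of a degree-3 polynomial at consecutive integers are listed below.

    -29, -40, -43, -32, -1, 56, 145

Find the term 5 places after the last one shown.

1280

-11, -3, 11, 31, 57, 89
8, 14, 20, 26, 32
6, 6, 6, 6
The third differences are constant (6).
32 + 6 = 38;  89 + 38 = 127;  145 + 127 = 272
38 + 6 = 44;  127 + 44 = 171;  272 + 171 = 443
44 + 6 = 50;  171 + 50 = 221;  443 + 221 = 664
50 + 6 = 56;  221 + 56 = 277;  664 + 277 = 941
56 + 6 = 62;  277 + 62 = 339;  941 + 339 = 1280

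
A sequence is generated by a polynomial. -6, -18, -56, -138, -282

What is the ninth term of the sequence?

-1838

-12, -38, -82, -144
-26, -44, -62
-18, -18
The third differences are constant (-18).
-62 − 18 = -80;  -144 − 80 = -224;  -282 − 224 = -506
-80 − 18 = -98;  -224 − 98 = -322;  -506 − 322 = -828
-98 − 18 = -116;  -322 − 116 = -438;  -828 − 438 = -1266
-116 − 18 = -134;  -438 − 134 = -572;  -1266 − 572 = -1838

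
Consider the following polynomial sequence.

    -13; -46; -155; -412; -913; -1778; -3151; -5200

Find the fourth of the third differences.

-144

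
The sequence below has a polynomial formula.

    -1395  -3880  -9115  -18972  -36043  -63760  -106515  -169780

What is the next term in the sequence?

-2485, -5235, -9857, -17071, -27717, -42755, -63265
-2750, -4622, -7214, -10646, -15038, -20510
-1872, -2592, -3432, -4392, -5472
-720, -840, -960, -1080
-120, -120, -120
Constant fifth difference = -120, so extend:
-1080 − 120 = -1200;  -5472 − 1200 = -6672;  -20510 − 6672 = -27182;  -63265 − 27182 = -90447;  -169780 − 90447 = -260227

-260227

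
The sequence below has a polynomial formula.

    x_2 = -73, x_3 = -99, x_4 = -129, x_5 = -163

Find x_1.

-51

Δ: -26  -30  -34
Δ²: -4  -4
The second differences are constant at -4.
Work back: -26 + 4 = -22;  -73 + 22 = -51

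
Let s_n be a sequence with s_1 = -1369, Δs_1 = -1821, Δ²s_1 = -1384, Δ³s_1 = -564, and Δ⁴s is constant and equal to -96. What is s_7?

Build the table forward from the leading diagonal:
D4: -96, -96, -96, -96, -96, -96, -96
D3: -564, -660, -756, -852, -948, -1044, -1140
D2: -1384, -1948, -2608, -3364, -4216, -5164, -6208
D1: -1821, -3205, -5153, -7761, -11125, -15341, -20505
s: -1369, -3190, -6395, -11548, -19309, -30434, -45775

-45775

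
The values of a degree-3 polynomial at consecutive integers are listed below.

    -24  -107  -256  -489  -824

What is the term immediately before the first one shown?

First differences: -83, -149, -233, -335
Second differences: -66, -84, -102
Third differences: -18, -18
The third differences are constant at -18.
Work back: -66 + 18 = -48;  -83 + 48 = -35;  -24 + 35 = 11

11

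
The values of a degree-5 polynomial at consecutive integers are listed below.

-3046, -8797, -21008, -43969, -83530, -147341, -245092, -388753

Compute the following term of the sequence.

-592814

Δ: -5751, -12211, -22961, -39561, -63811, -97751, -143661
Δ²: -6460, -10750, -16600, -24250, -33940, -45910
Δ³: -4290, -5850, -7650, -9690, -11970
Δ⁴: -1560, -1800, -2040, -2280
Δ⁵: -240, -240, -240
The fifth differences are constant (-240).
-2280 − 240 = -2520;  -11970 − 2520 = -14490;  -45910 − 14490 = -60400;  -143661 − 60400 = -204061;  -388753 − 204061 = -592814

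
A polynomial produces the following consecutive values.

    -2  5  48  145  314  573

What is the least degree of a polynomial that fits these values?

D1: 7, 43, 97, 169, 259
D2: 36, 54, 72, 90
D3: 18, 18, 18
The third differences are constant, so the polynomial has degree 3.

3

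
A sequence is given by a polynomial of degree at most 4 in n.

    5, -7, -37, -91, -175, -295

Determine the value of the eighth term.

-667

D1: -12 , -30 , -54 , -84 , -120
D2: -18 , -24 , -30 , -36
D3: -6 , -6 , -6
The third differences are constant (-6).
-36 − 6 = -42;  -120 − 42 = -162;  -295 − 162 = -457
-42 − 6 = -48;  -162 − 48 = -210;  -457 − 210 = -667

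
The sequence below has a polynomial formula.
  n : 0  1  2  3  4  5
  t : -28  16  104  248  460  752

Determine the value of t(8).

2228

Δ: 44  88  144  212  292
Δ²: 44  56  68  80
Δ³: 12  12  12
Constant third difference = 12, so extend:
80 + 12 = 92;  292 + 92 = 384;  752 + 384 = 1136
92 + 12 = 104;  384 + 104 = 488;  1136 + 488 = 1624
104 + 12 = 116;  488 + 116 = 604;  1624 + 604 = 2228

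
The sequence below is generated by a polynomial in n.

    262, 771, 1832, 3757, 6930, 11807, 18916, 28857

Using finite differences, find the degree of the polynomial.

4

Δ: 509, 1061, 1925, 3173, 4877, 7109, 9941
Δ²: 552, 864, 1248, 1704, 2232, 2832
Δ³: 312, 384, 456, 528, 600
Δ⁴: 72, 72, 72, 72
The fourth differences are constant, so the polynomial has degree 4.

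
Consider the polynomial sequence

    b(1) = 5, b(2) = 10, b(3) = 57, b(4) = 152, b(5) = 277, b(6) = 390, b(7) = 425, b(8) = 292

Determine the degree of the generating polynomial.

Δ: 5, 47, 95, 125, 113, 35, -133
Δ²: 42, 48, 30, -12, -78, -168
Δ³: 6, -18, -42, -66, -90
Δ⁴: -24, -24, -24, -24
The fourth differences are constant, so the polynomial has degree 4.

4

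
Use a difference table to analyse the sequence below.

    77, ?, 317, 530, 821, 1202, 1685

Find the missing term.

170

Using the last 5 terms:
213, 291, 381, 483
78, 90, 102
12, 12
Constant third difference = 12.
Extend backward: 78 − 12 = 66;  213 − 66 = 147;  317 − 147 = 170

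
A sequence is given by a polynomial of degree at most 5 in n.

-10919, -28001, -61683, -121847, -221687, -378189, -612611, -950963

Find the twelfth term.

-4057071

First differences: -17082, -33682, -60164, -99840, -156502, -234422, -338352
Second differences: -16600, -26482, -39676, -56662, -77920, -103930
Third differences: -9882, -13194, -16986, -21258, -26010
Fourth differences: -3312, -3792, -4272, -4752
Fifth differences: -480, -480, -480
The fifth differences are constant (-480).
-4752 − 480 = -5232;  -26010 − 5232 = -31242;  -103930 − 31242 = -135172;  -338352 − 135172 = -473524;  -950963 − 473524 = -1424487
-5232 − 480 = -5712;  -31242 − 5712 = -36954;  -135172 − 36954 = -172126;  -473524 − 172126 = -645650;  -1424487 − 645650 = -2070137
-5712 − 480 = -6192;  -36954 − 6192 = -43146;  -172126 − 43146 = -215272;  -645650 − 215272 = -860922;  -2070137 − 860922 = -2931059
-6192 − 480 = -6672;  -43146 − 6672 = -49818;  -215272 − 49818 = -265090;  -860922 − 265090 = -1126012;  -2931059 − 1126012 = -4057071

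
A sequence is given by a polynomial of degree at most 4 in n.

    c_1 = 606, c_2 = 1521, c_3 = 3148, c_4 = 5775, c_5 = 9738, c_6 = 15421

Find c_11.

86436

First differences: 915, 1627, 2627, 3963, 5683
Second differences: 712, 1000, 1336, 1720
Third differences: 288, 336, 384
Fourth differences: 48, 48
Fourth differences constant at 48.
384 + 48 = 432;  1720 + 432 = 2152;  5683 + 2152 = 7835;  15421 + 7835 = 23256
432 + 48 = 480;  2152 + 480 = 2632;  7835 + 2632 = 10467;  23256 + 10467 = 33723
480 + 48 = 528;  2632 + 528 = 3160;  10467 + 3160 = 13627;  33723 + 13627 = 47350
528 + 48 = 576;  3160 + 576 = 3736;  13627 + 3736 = 17363;  47350 + 17363 = 64713
576 + 48 = 624;  3736 + 624 = 4360;  17363 + 4360 = 21723;  64713 + 21723 = 86436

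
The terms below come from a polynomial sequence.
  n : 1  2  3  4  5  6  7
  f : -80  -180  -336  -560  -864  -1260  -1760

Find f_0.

-24

Δ: -100, -156, -224, -304, -396, -500
Δ²: -56, -68, -80, -92, -104
Δ³: -12, -12, -12, -12
The third differences are constant at -12.
Work back: -56 + 12 = -44;  -100 + 44 = -56;  -80 + 56 = -24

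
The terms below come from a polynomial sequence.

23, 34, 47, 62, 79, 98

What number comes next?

119

First differences: 11  13  15  17  19
Second differences: 2  2  2  2
The second differences are constant (2).
19 + 2 = 21;  98 + 21 = 119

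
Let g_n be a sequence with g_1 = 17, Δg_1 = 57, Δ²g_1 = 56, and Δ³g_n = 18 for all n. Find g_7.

1559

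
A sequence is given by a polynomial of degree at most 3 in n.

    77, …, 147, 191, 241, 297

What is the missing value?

Using the last 4 terms:
44  50  56
6  6
Constant second difference = 6.
Extend backward: 44 − 6 = 38;  147 − 38 = 109

109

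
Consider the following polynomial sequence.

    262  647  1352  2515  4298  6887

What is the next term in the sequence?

Δ: 385, 705, 1163, 1783, 2589
Δ²: 320, 458, 620, 806
Δ³: 138, 162, 186
Δ⁴: 24, 24
Fourth differences constant at 24.
186 + 24 = 210;  806 + 210 = 1016;  2589 + 1016 = 3605;  6887 + 3605 = 10492

10492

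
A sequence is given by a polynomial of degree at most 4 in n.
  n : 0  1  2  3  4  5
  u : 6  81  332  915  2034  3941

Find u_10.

37476

Δ: 75, 251, 583, 1119, 1907
Δ²: 176, 332, 536, 788
Δ³: 156, 204, 252
Δ⁴: 48, 48
Constant fourth difference = 48, so extend:
252 + 48 = 300;  788 + 300 = 1088;  1907 + 1088 = 2995;  3941 + 2995 = 6936
300 + 48 = 348;  1088 + 348 = 1436;  2995 + 1436 = 4431;  6936 + 4431 = 11367
348 + 48 = 396;  1436 + 396 = 1832;  4431 + 1832 = 6263;  11367 + 6263 = 17630
396 + 48 = 444;  1832 + 444 = 2276;  6263 + 2276 = 8539;  17630 + 8539 = 26169
444 + 48 = 492;  2276 + 492 = 2768;  8539 + 2768 = 11307;  26169 + 11307 = 37476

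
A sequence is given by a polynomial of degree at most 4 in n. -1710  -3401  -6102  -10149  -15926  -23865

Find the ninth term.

-65694

Δ: -1691 , -2701 , -4047 , -5777 , -7939
Δ²: -1010 , -1346 , -1730 , -2162
Δ³: -336 , -384 , -432
Δ⁴: -48 , -48
Constant fourth difference = -48, so extend:
-432 − 48 = -480;  -2162 − 480 = -2642;  -7939 − 2642 = -10581;  -23865 − 10581 = -34446
-480 − 48 = -528;  -2642 − 528 = -3170;  -10581 − 3170 = -13751;  -34446 − 13751 = -48197
-528 − 48 = -576;  -3170 − 576 = -3746;  -13751 − 3746 = -17497;  -48197 − 17497 = -65694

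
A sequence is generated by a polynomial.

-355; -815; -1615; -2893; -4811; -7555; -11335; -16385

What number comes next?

-22963

-460  -800  -1278  -1918  -2744  -3780  -5050
-340  -478  -640  -826  -1036  -1270
-138  -162  -186  -210  -234
-24  -24  -24  -24
Constant fourth difference = -24, so extend:
-234 − 24 = -258;  -1270 − 258 = -1528;  -5050 − 1528 = -6578;  -16385 − 6578 = -22963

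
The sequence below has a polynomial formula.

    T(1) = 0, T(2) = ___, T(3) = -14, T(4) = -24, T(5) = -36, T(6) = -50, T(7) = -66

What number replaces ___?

Using the last 5 terms:
Δ: -10, -12, -14, -16
Δ²: -2, -2, -2
Constant second difference = -2.
Extend backward: -10 + 2 = -8;  -14 + 8 = -6

-6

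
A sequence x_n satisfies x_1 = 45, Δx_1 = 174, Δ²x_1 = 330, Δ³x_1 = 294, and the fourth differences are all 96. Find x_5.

3993

Build the table forward from the leading diagonal:
Fourth differences: 96, 96, 96, 96, 96
Third differences: 294, 390, 486, 582, 678
Second differences: 330, 624, 1014, 1500, 2082
First differences: 174, 504, 1128, 2142, 3642
x: 45, 219, 723, 1851, 3993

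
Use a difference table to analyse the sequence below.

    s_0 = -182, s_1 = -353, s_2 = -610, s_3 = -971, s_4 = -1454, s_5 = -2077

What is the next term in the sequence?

D1: -171  -257  -361  -483  -623
D2: -86  -104  -122  -140
D3: -18  -18  -18
Third differences constant at -18.
-140 − 18 = -158;  -623 − 158 = -781;  -2077 − 781 = -2858

-2858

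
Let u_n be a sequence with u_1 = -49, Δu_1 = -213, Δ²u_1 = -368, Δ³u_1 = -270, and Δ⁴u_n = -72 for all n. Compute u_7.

-13327

Build the table forward from the leading diagonal:
D4: -72, -72, -72, -72, -72, -72, -72
D3: -270, -342, -414, -486, -558, -630, -702
D2: -368, -638, -980, -1394, -1880, -2438, -3068
D1: -213, -581, -1219, -2199, -3593, -5473, -7911
u: -49, -262, -843, -2062, -4261, -7854, -13327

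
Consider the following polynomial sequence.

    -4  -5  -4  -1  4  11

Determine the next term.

20

-1 , 1 , 3 , 5 , 7
2 , 2 , 2 , 2
Constant second difference = 2, so extend:
7 + 2 = 9;  11 + 9 = 20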